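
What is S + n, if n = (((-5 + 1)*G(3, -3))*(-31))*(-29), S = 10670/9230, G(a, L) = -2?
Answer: 6639283/923 ≈ 7193.2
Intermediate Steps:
S = 1067/923 (S = 10670*(1/9230) = 1067/923 ≈ 1.1560)
n = 7192 (n = (((-5 + 1)*(-2))*(-31))*(-29) = (-4*(-2)*(-31))*(-29) = (8*(-31))*(-29) = -248*(-29) = 7192)
S + n = 1067/923 + 7192 = 6639283/923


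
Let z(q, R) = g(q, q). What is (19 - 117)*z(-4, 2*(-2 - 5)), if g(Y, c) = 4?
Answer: -392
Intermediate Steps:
z(q, R) = 4
(19 - 117)*z(-4, 2*(-2 - 5)) = (19 - 117)*4 = -98*4 = -392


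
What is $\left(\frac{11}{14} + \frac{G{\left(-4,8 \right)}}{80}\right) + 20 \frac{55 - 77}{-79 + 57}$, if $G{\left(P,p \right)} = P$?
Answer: $\frac{2903}{140} \approx 20.736$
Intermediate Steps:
$\left(\frac{11}{14} + \frac{G{\left(-4,8 \right)}}{80}\right) + 20 \frac{55 - 77}{-79 + 57} = \left(\frac{11}{14} - \frac{4}{80}\right) + 20 \frac{55 - 77}{-79 + 57} = \left(11 \cdot \frac{1}{14} - \frac{1}{20}\right) + 20 \left(- \frac{22}{-22}\right) = \left(\frac{11}{14} - \frac{1}{20}\right) + 20 \left(\left(-22\right) \left(- \frac{1}{22}\right)\right) = \frac{103}{140} + 20 \cdot 1 = \frac{103}{140} + 20 = \frac{2903}{140}$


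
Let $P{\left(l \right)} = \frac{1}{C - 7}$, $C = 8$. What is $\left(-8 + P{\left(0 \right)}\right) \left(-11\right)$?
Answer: $77$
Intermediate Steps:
$P{\left(l \right)} = 1$ ($P{\left(l \right)} = \frac{1}{8 - 7} = 1^{-1} = 1$)
$\left(-8 + P{\left(0 \right)}\right) \left(-11\right) = \left(-8 + 1\right) \left(-11\right) = \left(-7\right) \left(-11\right) = 77$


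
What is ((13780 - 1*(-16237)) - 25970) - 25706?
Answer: -21659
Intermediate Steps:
((13780 - 1*(-16237)) - 25970) - 25706 = ((13780 + 16237) - 25970) - 25706 = (30017 - 25970) - 25706 = 4047 - 25706 = -21659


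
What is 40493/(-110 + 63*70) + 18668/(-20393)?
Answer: 745501349/87689900 ≈ 8.5016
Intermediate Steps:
40493/(-110 + 63*70) + 18668/(-20393) = 40493/(-110 + 4410) + 18668*(-1/20393) = 40493/4300 - 18668/20393 = 745501349/87689900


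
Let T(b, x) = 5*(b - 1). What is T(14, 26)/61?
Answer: 65/61 ≈ 1.0656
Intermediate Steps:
T(b, x) = -5 + 5*b (T(b, x) = 5*(-1 + b) = -5 + 5*b)
T(14, 26)/61 = (-5 + 5*14)/61 = (-5 + 70)*(1/61) = 65*(1/61) = 65/61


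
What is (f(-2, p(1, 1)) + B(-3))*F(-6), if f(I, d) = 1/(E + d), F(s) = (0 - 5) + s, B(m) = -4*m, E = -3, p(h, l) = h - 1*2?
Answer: -517/4 ≈ -129.25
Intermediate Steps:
p(h, l) = -2 + h (p(h, l) = h - 2 = -2 + h)
F(s) = -5 + s
f(I, d) = 1/(-3 + d)
(f(-2, p(1, 1)) + B(-3))*F(-6) = (1/(-3 + (-2 + 1)) - 4*(-3))*(-5 - 6) = (1/(-3 - 1) + 12)*(-11) = (1/(-4) + 12)*(-11) = (-¼ + 12)*(-11) = (47/4)*(-11) = -517/4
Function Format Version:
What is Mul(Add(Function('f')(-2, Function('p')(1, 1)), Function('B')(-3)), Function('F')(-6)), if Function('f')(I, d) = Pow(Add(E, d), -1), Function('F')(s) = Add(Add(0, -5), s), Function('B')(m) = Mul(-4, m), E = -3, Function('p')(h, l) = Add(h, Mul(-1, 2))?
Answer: Rational(-517, 4) ≈ -129.25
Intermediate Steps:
Function('p')(h, l) = Add(-2, h) (Function('p')(h, l) = Add(h, -2) = Add(-2, h))
Function('F')(s) = Add(-5, s)
Function('f')(I, d) = Pow(Add(-3, d), -1)
Mul(Add(Function('f')(-2, Function('p')(1, 1)), Function('B')(-3)), Function('F')(-6)) = Mul(Add(Pow(Add(-3, Add(-2, 1)), -1), Mul(-4, -3)), Add(-5, -6)) = Mul(Add(Pow(Add(-3, -1), -1), 12), -11) = Mul(Add(Pow(-4, -1), 12), -11) = Mul(Add(Rational(-1, 4), 12), -11) = Mul(Rational(47, 4), -11) = Rational(-517, 4)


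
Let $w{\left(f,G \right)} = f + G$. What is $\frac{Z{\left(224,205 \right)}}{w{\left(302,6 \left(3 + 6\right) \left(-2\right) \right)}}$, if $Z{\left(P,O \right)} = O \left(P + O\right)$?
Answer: $\frac{87945}{194} \approx 453.32$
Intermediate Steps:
$Z{\left(P,O \right)} = O \left(O + P\right)$
$w{\left(f,G \right)} = G + f$
$\frac{Z{\left(224,205 \right)}}{w{\left(302,6 \left(3 + 6\right) \left(-2\right) \right)}} = \frac{205 \left(205 + 224\right)}{6 \left(3 + 6\right) \left(-2\right) + 302} = \frac{205 \cdot 429}{6 \cdot 9 \left(-2\right) + 302} = \frac{87945}{54 \left(-2\right) + 302} = \frac{87945}{-108 + 302} = \frac{87945}{194}$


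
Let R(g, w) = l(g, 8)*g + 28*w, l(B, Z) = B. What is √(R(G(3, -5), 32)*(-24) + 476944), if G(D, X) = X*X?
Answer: 22*√910 ≈ 663.66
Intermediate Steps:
G(D, X) = X²
R(g, w) = g² + 28*w (R(g, w) = g*g + 28*w = g² + 28*w)
√(R(G(3, -5), 32)*(-24) + 476944) = √((((-5)²)² + 28*32)*(-24) + 476944) = √((25² + 896)*(-24) + 476944) = √((625 + 896)*(-24) + 476944) = √(1521*(-24) + 476944) = √(-36504 + 476944) = √440440 = 22*√910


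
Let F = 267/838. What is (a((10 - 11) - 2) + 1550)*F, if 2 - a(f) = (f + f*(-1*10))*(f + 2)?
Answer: 421593/838 ≈ 503.09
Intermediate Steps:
F = 267/838 (F = 267*(1/838) = 267/838 ≈ 0.31862)
a(f) = 2 + 9*f*(2 + f) (a(f) = 2 - (f + f*(-1*10))*(f + 2) = 2 - (f + f*(-10))*(2 + f) = 2 - (f - 10*f)*(2 + f) = 2 - (-9*f)*(2 + f) = 2 - (-9)*f*(2 + f) = 2 + 9*f*(2 + f))
(a((10 - 11) - 2) + 1550)*F = ((2 + 9*((10 - 11) - 2)² + 18*((10 - 11) - 2)) + 1550)*(267/838) = ((2 + 9*(-1 - 2)² + 18*(-1 - 2)) + 1550)*(267/838) = ((2 + 9*(-3)² + 18*(-3)) + 1550)*(267/838) = ((2 + 9*9 - 54) + 1550)*(267/838) = ((2 + 81 - 54) + 1550)*(267/838) = (29 + 1550)*(267/838) = 1579*(267/838) = 421593/838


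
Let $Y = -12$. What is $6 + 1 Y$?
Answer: $-6$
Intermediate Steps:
$6 + 1 Y = 6 + 1 \left(-12\right) = 6 - 12 = -6$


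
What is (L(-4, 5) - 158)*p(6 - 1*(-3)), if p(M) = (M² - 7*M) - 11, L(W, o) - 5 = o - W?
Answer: -1008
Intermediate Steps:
L(W, o) = 5 + o - W (L(W, o) = 5 + (o - W) = 5 + o - W)
p(M) = -11 + M² - 7*M
(L(-4, 5) - 158)*p(6 - 1*(-3)) = ((5 + 5 - 1*(-4)) - 158)*(-11 + (6 - 1*(-3))² - 7*(6 - 1*(-3))) = ((5 + 5 + 4) - 158)*(-11 + (6 + 3)² - 7*(6 + 3)) = (14 - 158)*(-11 + 9² - 7*9) = -144*(-11 + 81 - 63) = -144*7 = -1008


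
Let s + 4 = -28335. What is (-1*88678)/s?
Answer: 88678/28339 ≈ 3.1292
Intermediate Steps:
s = -28339 (s = -4 - 28335 = -28339)
(-1*88678)/s = -1*88678/(-28339) = -88678*(-1/28339) = 88678/28339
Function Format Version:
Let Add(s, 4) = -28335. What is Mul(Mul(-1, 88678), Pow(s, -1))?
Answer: Rational(88678, 28339) ≈ 3.1292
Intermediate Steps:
s = -28339 (s = Add(-4, -28335) = -28339)
Mul(Mul(-1, 88678), Pow(s, -1)) = Mul(Mul(-1, 88678), Pow(-28339, -1)) = Mul(-88678, Rational(-1, 28339)) = Rational(88678, 28339)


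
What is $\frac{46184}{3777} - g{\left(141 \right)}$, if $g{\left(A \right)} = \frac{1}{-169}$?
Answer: $\frac{7808873}{638313} \approx 12.234$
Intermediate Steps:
$g{\left(A \right)} = - \frac{1}{169}$
$\frac{46184}{3777} - g{\left(141 \right)} = \frac{46184}{3777} - - \frac{1}{169} = 46184 \cdot \frac{1}{3777} + \frac{1}{169} = \frac{46184}{3777} + \frac{1}{169} = \frac{7808873}{638313}$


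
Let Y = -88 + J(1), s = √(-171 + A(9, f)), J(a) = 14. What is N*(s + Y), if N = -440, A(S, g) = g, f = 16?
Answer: 32560 - 440*I*√155 ≈ 32560.0 - 5478.0*I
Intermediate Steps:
s = I*√155 (s = √(-171 + 16) = √(-155) = I*√155 ≈ 12.45*I)
Y = -74 (Y = -88 + 14 = -74)
N*(s + Y) = -440*(I*√155 - 74) = -440*(-74 + I*√155) = 32560 - 440*I*√155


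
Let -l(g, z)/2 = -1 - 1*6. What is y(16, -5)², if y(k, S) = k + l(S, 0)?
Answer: 900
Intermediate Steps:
l(g, z) = 14 (l(g, z) = -2*(-1 - 1*6) = -2*(-1 - 6) = -2*(-7) = 14)
y(k, S) = 14 + k (y(k, S) = k + 14 = 14 + k)
y(16, -5)² = (14 + 16)² = 30² = 900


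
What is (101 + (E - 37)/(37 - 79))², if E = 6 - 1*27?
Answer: 4622500/441 ≈ 10482.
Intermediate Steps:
E = -21 (E = 6 - 27 = -21)
(101 + (E - 37)/(37 - 79))² = (101 + (-21 - 37)/(37 - 79))² = (101 - 58/(-42))² = (101 - 58*(-1/42))² = (101 + 29/21)² = (2150/21)² = 4622500/441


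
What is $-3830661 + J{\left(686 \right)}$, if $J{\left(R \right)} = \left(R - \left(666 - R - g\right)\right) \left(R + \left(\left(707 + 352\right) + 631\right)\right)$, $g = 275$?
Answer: $-1499805$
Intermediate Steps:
$J{\left(R \right)} = \left(-391 + 2 R\right) \left(1690 + R\right)$ ($J{\left(R \right)} = \left(R + \left(\left(275 + R\right) - 666\right)\right) \left(R + \left(\left(707 + 352\right) + 631\right)\right) = \left(R + \left(\left(275 + R\right) - 666\right)\right) \left(R + \left(1059 + 631\right)\right) = \left(R + \left(-391 + R\right)\right) \left(R + 1690\right) = \left(-391 + 2 R\right) \left(1690 + R\right)$)
$-3830661 + J{\left(686 \right)} = -3830661 + \left(-660790 + 2 \cdot 686^{2} + 2989 \cdot 686\right) = -3830661 + \left(-660790 + 2 \cdot 470596 + 2050454\right) = -3830661 + \left(-660790 + 941192 + 2050454\right) = -3830661 + 2330856 = -1499805$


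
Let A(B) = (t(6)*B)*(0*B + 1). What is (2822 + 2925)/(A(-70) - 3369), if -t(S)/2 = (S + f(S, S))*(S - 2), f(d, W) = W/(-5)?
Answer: -5747/681 ≈ -8.4391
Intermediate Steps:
f(d, W) = -W/5 (f(d, W) = W*(-⅕) = -W/5)
t(S) = -8*S*(-2 + S)/5 (t(S) = -2*(S - S/5)*(S - 2) = -2*4*S/5*(-2 + S) = -8*S*(-2 + S)/5)
A(B) = -192*B/5 (A(B) = (((8/5)*6*(2 - 1*6))*B)*(0*B + 1) = (((8/5)*6*(2 - 6))*B)*(0 + 1) = (((8/5)*6*(-4))*B)*1 = -192*B/5*1 = -192*B/5)
(2822 + 2925)/(A(-70) - 3369) = (2822 + 2925)/(-192/5*(-70) - 3369) = 5747/(2688 - 3369) = 5747/(-681) = 5747*(-1/681) = -5747/681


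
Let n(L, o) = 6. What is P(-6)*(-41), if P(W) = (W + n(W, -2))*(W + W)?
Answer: 0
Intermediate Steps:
P(W) = 2*W*(6 + W) (P(W) = (W + 6)*(W + W) = (6 + W)*(2*W) = 2*W*(6 + W))
P(-6)*(-41) = (2*(-6)*(6 - 6))*(-41) = (2*(-6)*0)*(-41) = 0*(-41) = 0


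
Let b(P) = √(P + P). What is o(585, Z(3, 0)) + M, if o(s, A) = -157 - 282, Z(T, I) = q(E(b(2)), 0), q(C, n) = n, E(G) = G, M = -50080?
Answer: -50519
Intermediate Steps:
b(P) = √2*√P (b(P) = √(2*P) = √2*√P)
Z(T, I) = 0
o(s, A) = -439
o(585, Z(3, 0)) + M = -439 - 50080 = -50519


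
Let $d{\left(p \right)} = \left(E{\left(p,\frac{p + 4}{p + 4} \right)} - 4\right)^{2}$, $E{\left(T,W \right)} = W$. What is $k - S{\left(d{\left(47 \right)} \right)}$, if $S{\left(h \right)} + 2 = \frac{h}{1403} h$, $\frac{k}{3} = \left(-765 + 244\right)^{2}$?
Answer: $\frac{1142497894}{1403} \approx 8.1433 \cdot 10^{5}$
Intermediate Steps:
$k = 814323$ ($k = 3 \left(-765 + 244\right)^{2} = 3 \left(-521\right)^{2} = 3 \cdot 271441 = 814323$)
$d{\left(p \right)} = 9$ ($d{\left(p \right)} = \left(\frac{p + 4}{p + 4} - 4\right)^{2} = \left(\frac{4 + p}{4 + p} - 4\right)^{2} = \left(1 - 4\right)^{2} = \left(-3\right)^{2} = 9$)
$S{\left(h \right)} = -2 + \frac{h^{2}}{1403}$ ($S{\left(h \right)} = -2 + \frac{h}{1403} h = -2 + \frac{h^{2}}{1403}$)
$k - S{\left(d{\left(47 \right)} \right)} = 814323 - \left(-2 + \frac{9^{2}}{1403}\right) = 814323 - \left(-2 + \frac{1}{1403} \cdot 81\right) = 814323 - \left(-2 + \frac{81}{1403}\right) = 814323 - - \frac{2725}{1403} = 814323 + \frac{2725}{1403} = \frac{1142497894}{1403}$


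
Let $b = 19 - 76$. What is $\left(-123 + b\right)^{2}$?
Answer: $32400$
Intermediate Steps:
$b = -57$
$\left(-123 + b\right)^{2} = \left(-123 - 57\right)^{2} = \left(-180\right)^{2} = 32400$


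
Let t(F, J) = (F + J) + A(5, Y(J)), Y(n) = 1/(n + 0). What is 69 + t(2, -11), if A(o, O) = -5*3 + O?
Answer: 494/11 ≈ 44.909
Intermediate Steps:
Y(n) = 1/n
A(o, O) = -15 + O
t(F, J) = -15 + F + J + 1/J (t(F, J) = (F + J) + (-15 + 1/J) = -15 + F + J + 1/J)
69 + t(2, -11) = 69 + (-15 + 2 - 11 + 1/(-11)) = 69 + (-15 + 2 - 11 - 1/11) = 69 - 265/11 = 494/11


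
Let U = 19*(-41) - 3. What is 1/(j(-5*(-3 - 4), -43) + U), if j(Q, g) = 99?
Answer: -1/683 ≈ -0.0014641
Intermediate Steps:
U = -782 (U = -779 - 3 = -782)
1/(j(-5*(-3 - 4), -43) + U) = 1/(99 - 782) = 1/(-683) = -1/683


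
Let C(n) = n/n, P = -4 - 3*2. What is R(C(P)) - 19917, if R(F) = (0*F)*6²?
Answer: -19917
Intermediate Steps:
P = -10 (P = -4 - 6 = -10)
C(n) = 1
R(F) = 0 (R(F) = 0*36 = 0)
R(C(P)) - 19917 = 0 - 19917 = -19917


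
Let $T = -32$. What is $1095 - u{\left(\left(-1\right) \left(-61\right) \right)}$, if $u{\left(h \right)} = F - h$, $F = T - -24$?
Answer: $1164$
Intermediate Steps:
$F = -8$ ($F = -32 - -24 = -32 + 24 = -8$)
$u{\left(h \right)} = -8 - h$
$1095 - u{\left(\left(-1\right) \left(-61\right) \right)} = 1095 - \left(-8 - \left(-1\right) \left(-61\right)\right) = 1095 - \left(-8 - 61\right) = 1095 - -69 = 1095 + 69 = 1164$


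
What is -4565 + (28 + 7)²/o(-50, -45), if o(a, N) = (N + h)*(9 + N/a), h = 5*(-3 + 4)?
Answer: -1808965/396 ≈ -4568.1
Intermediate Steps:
h = 5 (h = 5*1 = 5)
o(a, N) = (5 + N)*(9 + N/a) (o(a, N) = (N + 5)*(9 + N/a) = (5 + N)*(9 + N/a))
-4565 + (28 + 7)²/o(-50, -45) = -4565 + (28 + 7)²/((((-45)² + 5*(-45) + 9*(-50)*(5 - 45))/(-50))) = -4565 + 35²/((-(2025 - 225 + 9*(-50)*(-40))/50)) = -4565 + 1225/((-(2025 - 225 + 18000)/50)) = -4565 + 1225/((-1/50*19800)) = -4565 + 1225/(-396) = -4565 + 1225*(-1/396) = -4565 - 1225/396 = -1808965/396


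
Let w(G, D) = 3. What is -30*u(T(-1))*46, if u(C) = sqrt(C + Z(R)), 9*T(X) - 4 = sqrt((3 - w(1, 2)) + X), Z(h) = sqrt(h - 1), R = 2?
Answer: -460*sqrt(13 + I) ≈ -1659.8 - 63.743*I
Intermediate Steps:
Z(h) = sqrt(-1 + h)
T(X) = 4/9 + sqrt(X)/9 (T(X) = 4/9 + sqrt((3 - 1*3) + X)/9 = 4/9 + sqrt((3 - 3) + X)/9 = 4/9 + sqrt(0 + X)/9 = 4/9 + sqrt(X)/9)
u(C) = sqrt(1 + C) (u(C) = sqrt(C + sqrt(-1 + 2)) = sqrt(C + sqrt(1)) = sqrt(C + 1) = sqrt(1 + C))
-30*u(T(-1))*46 = -30*sqrt(1 + (4/9 + sqrt(-1)/9))*46 = -30*sqrt(1 + (4/9 + I/9))*46 = -30*sqrt(13/9 + I/9)*46 = -1380*sqrt(13/9 + I/9)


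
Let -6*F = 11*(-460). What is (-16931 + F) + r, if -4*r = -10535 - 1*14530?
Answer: -117857/12 ≈ -9821.4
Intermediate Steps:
r = 25065/4 (r = -(-10535 - 1*14530)/4 = -(-10535 - 14530)/4 = -1/4*(-25065) = 25065/4 ≈ 6266.3)
F = 2530/3 (F = -11*(-460)/6 = -1/6*(-5060) = 2530/3 ≈ 843.33)
(-16931 + F) + r = (-16931 + 2530/3) + 25065/4 = -48263/3 + 25065/4 = -117857/12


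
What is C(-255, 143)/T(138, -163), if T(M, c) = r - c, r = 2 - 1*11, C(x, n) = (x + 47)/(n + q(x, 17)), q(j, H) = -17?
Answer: -52/4851 ≈ -0.010719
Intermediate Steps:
C(x, n) = (47 + x)/(-17 + n) (C(x, n) = (x + 47)/(n - 17) = (47 + x)/(-17 + n))
r = -9 (r = 2 - 11 = -9)
T(M, c) = -9 - c
C(-255, 143)/T(138, -163) = ((47 - 255)/(-17 + 143))/(-9 - 1*(-163)) = (-208/126)/(-9 + 163) = ((1/126)*(-208))/154 = -104/63*1/154 = -52/4851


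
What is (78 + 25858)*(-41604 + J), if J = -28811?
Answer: -1826283440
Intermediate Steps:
(78 + 25858)*(-41604 + J) = (78 + 25858)*(-41604 - 28811) = 25936*(-70415) = -1826283440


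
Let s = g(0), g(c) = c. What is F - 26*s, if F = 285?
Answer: 285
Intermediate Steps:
s = 0
F - 26*s = 285 - 26*0 = 285 + 0 = 285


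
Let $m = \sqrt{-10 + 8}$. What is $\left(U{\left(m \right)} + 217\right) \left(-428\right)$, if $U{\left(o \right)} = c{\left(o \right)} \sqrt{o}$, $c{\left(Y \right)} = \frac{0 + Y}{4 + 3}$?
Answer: $-92876 - \frac{428 i 2^{\frac{3}{4}} \sqrt{i}}{7} \approx -92803.0 - 72.712 i$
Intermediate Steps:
$m = i \sqrt{2}$ ($m = \sqrt{-2} = i \sqrt{2} \approx 1.4142 i$)
$c{\left(Y \right)} = \frac{Y}{7}$
$U{\left(o \right)} = \frac{o^{\frac{3}{2}}}{7}$ ($U{\left(o \right)} = \frac{o}{7} \sqrt{o} = \frac{o^{\frac{3}{2}}}{7}$)
$\left(U{\left(m \right)} + 217\right) \left(-428\right) = \left(\frac{\left(i \sqrt{2}\right)^{\frac{3}{2}}}{7} + 217\right) \left(-428\right) = \left(\frac{2^{\frac{3}{4}} i^{\frac{3}{2}}}{7} + 217\right) \left(-428\right) = \left(217 + \frac{2^{\frac{3}{4}} i^{\frac{3}{2}}}{7}\right) \left(-428\right) = -92876 - \frac{428 \cdot 2^{\frac{3}{4}} i^{\frac{3}{2}}}{7}$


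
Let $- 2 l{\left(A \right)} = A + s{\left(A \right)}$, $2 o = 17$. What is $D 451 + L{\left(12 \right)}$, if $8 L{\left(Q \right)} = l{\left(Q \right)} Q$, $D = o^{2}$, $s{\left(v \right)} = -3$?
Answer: $32578$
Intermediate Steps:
$o = \frac{17}{2}$ ($o = \frac{1}{2} \cdot 17 = \frac{17}{2} \approx 8.5$)
$l{\left(A \right)} = \frac{3}{2} - \frac{A}{2}$ ($l{\left(A \right)} = - \frac{A - 3}{2} = - \frac{-3 + A}{2} = \frac{3}{2} - \frac{A}{2}$)
$D = \frac{289}{4}$ ($D = \left(\frac{17}{2}\right)^{2} = \frac{289}{4} \approx 72.25$)
$L{\left(Q \right)} = \frac{Q \left(\frac{3}{2} - \frac{Q}{2}\right)}{8}$ ($L{\left(Q \right)} = \frac{\left(\frac{3}{2} - \frac{Q}{2}\right) Q}{8} = \frac{Q \left(\frac{3}{2} - \frac{Q}{2}\right)}{8}$)
$D 451 + L{\left(12 \right)} = \frac{289}{4} \cdot 451 + \frac{1}{16} \cdot 12 \left(3 - 12\right) = \frac{130339}{4} + \frac{1}{16} \cdot 12 \left(3 - 12\right) = \frac{130339}{4} + \frac{1}{16} \cdot 12 \left(-9\right) = \frac{130339}{4} - \frac{27}{4} = 32578$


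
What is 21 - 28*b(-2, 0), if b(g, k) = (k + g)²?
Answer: -91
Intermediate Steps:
b(g, k) = (g + k)²
21 - 28*b(-2, 0) = 21 - 28*(-2 + 0)² = 21 - 28*(-2)² = 21 - 28*4 = 21 - 112 = -91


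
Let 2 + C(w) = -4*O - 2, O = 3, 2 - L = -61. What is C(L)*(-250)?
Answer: 4000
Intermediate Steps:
L = 63 (L = 2 - 1*(-61) = 2 + 61 = 63)
C(w) = -16 (C(w) = -2 + (-4*3 - 2) = -2 + (-12 - 2) = -2 - 14 = -16)
C(L)*(-250) = -16*(-250) = 4000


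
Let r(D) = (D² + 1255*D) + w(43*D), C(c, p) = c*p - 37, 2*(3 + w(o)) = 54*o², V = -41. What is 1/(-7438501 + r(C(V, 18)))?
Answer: 1/29977191371 ≈ 3.3359e-11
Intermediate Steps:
w(o) = -3 + 27*o² (w(o) = -3 + (54*o²)/2 = -3 + 27*o²)
C(c, p) = -37 + c*p
r(D) = -3 + 1255*D + 49924*D² (r(D) = (D² + 1255*D) + (-3 + 27*(43*D)²) = (D² + 1255*D) + (-3 + 27*(1849*D²)) = (D² + 1255*D) + (-3 + 49923*D²) = -3 + 1255*D + 49924*D²)
1/(-7438501 + r(C(V, 18))) = 1/(-7438501 + (-3 + 1255*(-37 - 41*18) + 49924*(-37 - 41*18)²)) = 1/(-7438501 + (-3 + 1255*(-37 - 738) + 49924*(-37 - 738)²)) = 1/(-7438501 + (-3 + 1255*(-775) + 49924*(-775)²)) = 1/(-7438501 + (-3 - 972625 + 49924*600625)) = 1/(-7438501 + (-3 - 972625 + 29985602500)) = 1/(-7438501 + 29984629872) = 1/29977191371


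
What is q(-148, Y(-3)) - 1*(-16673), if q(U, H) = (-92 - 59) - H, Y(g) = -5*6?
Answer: 16552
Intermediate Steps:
Y(g) = -30
q(U, H) = -151 - H
q(-148, Y(-3)) - 1*(-16673) = (-151 - 1*(-30)) - 1*(-16673) = (-151 + 30) + 16673 = -121 + 16673 = 16552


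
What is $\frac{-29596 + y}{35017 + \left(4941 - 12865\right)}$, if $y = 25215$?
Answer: $- \frac{4381}{27093} \approx -0.1617$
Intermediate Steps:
$\frac{-29596 + y}{35017 + \left(4941 - 12865\right)} = \frac{-29596 + 25215}{35017 + \left(4941 - 12865\right)} = - \frac{4381}{35017 - 7924} = - \frac{4381}{27093}$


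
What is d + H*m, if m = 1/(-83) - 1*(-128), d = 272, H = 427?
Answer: 4558597/83 ≈ 54923.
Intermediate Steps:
m = 10623/83 (m = -1/83 + 128 = 10623/83 ≈ 127.99)
d + H*m = 272 + 427*(10623/83) = 272 + 4536021/83 = 4558597/83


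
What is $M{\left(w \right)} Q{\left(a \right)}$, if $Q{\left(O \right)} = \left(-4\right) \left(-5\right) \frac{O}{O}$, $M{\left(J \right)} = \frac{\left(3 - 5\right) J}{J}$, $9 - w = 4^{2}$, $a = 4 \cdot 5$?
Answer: $-40$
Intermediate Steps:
$a = 20$
$w = -7$ ($w = 9 - 4^{2} = 9 - 16 = -7$)
$M{\left(J \right)} = -2$ ($M{\left(J \right)} = \frac{\left(-2\right) J}{J} = -2$)
$Q{\left(O \right)} = 20$ ($Q{\left(O \right)} = 20 \cdot 1 = 20$)
$M{\left(w \right)} Q{\left(a \right)} = \left(-2\right) 20 = -40$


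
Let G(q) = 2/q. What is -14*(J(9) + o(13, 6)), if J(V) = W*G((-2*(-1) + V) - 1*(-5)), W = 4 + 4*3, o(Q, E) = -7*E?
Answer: 560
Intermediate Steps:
W = 16 (W = 4 + 12 = 16)
J(V) = 32/(7 + V) (J(V) = 16*(2/((-2*(-1) + V) - 1*(-5))) = 16*(2/((2 + V) + 5)) = 16*(2/(7 + V)) = 32/(7 + V))
-14*(J(9) + o(13, 6)) = -14*(32/(7 + 9) - 7*6) = -14*(32/16 - 42) = -14*(32*(1/16) - 42) = -14*(2 - 42) = -14*(-40) = 560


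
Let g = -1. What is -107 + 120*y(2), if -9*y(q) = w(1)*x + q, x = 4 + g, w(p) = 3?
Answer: -761/3 ≈ -253.67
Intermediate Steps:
x = 3 (x = 4 - 1 = 3)
y(q) = -1 - q/9 (y(q) = -(3*3 + q)/9 = -(9 + q)/9 = -1 - q/9)
-107 + 120*y(2) = -107 + 120*(-1 - ⅑*2) = -107 + 120*(-1 - 2/9) = -107 + 120*(-11/9) = -107 - 440/3 = -761/3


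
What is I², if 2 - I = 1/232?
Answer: 214369/53824 ≈ 3.9828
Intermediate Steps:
I = 463/232 (I = 2 - 1/232 = 463/232 ≈ 1.9957)
I² = (463/232)² = 214369/53824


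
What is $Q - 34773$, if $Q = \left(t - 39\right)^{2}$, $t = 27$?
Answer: $-34629$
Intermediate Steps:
$Q = 144$ ($Q = \left(27 - 39\right)^{2} = \left(-12\right)^{2} = 144$)
$Q - 34773 = 144 - 34773 = -34629$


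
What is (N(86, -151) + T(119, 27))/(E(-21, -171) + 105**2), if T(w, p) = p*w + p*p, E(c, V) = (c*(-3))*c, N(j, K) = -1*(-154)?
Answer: 2048/4851 ≈ 0.42218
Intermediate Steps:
N(j, K) = 154
E(c, V) = -3*c**2 (E(c, V) = (-3*c)*c = -3*c**2)
T(w, p) = p**2 + p*w (T(w, p) = p*w + p**2 = p**2 + p*w)
(N(86, -151) + T(119, 27))/(E(-21, -171) + 105**2) = (154 + 27*(27 + 119))/(-3*(-21)**2 + 105**2) = (154 + 27*146)/(-3*441 + 11025) = (154 + 3942)/(-1323 + 11025) = 4096/9702 = 4096*(1/9702) = 2048/4851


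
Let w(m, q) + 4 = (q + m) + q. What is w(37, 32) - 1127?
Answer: -1030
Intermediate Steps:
w(m, q) = -4 + m + 2*q (w(m, q) = -4 + ((q + m) + q) = -4 + ((m + q) + q) = -4 + (m + 2*q) = -4 + m + 2*q)
w(37, 32) - 1127 = (-4 + 37 + 2*32) - 1127 = (-4 + 37 + 64) - 1127 = 97 - 1127 = -1030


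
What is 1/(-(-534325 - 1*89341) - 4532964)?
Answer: -1/3909298 ≈ -2.5580e-7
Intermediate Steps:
1/(-(-534325 - 1*89341) - 4532964) = 1/(-(-534325 - 89341) - 4532964) = 1/(-1*(-623666) - 4532964) = 1/(623666 - 4532964) = 1/(-3909298) = -1/3909298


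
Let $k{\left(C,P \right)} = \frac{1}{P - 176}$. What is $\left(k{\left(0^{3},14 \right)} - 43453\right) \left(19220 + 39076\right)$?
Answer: $- \frac{68394684092}{27} \approx -2.5331 \cdot 10^{9}$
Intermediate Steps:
$k{\left(C,P \right)} = \frac{1}{-176 + P}$
$\left(k{\left(0^{3},14 \right)} - 43453\right) \left(19220 + 39076\right) = \left(\frac{1}{-176 + 14} - 43453\right) \left(19220 + 39076\right) = \left(\frac{1}{-162} - 43453\right) 58296 = \left(- \frac{1}{162} - 43453\right) 58296 = \left(- \frac{7039387}{162}\right) 58296 = - \frac{68394684092}{27}$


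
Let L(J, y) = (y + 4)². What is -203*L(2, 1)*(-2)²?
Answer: -20300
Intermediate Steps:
L(J, y) = (4 + y)²
-203*L(2, 1)*(-2)² = -203*(4 + 1)²*(-2)² = -203*5²*4 = -203*25*4 = -5075*4 = -20300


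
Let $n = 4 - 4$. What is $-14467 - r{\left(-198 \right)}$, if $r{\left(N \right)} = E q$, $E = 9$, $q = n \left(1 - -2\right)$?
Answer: $-14467$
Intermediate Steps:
$n = 0$
$q = 0$ ($q = 0 \left(1 - -2\right) = 0 \left(1 + 2\right) = 0 \cdot 3 = 0$)
$r{\left(N \right)} = 0$ ($r{\left(N \right)} = 9 \cdot 0 = 0$)
$-14467 - r{\left(-198 \right)} = -14467 - 0 = -14467 + 0 = -14467$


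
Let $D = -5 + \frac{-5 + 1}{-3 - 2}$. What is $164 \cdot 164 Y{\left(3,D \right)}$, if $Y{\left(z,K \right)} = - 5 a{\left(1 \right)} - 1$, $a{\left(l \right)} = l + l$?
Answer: $-295856$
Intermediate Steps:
$a{\left(l \right)} = 2 l$
$D = - \frac{21}{5}$ ($D = -5 - \frac{4}{-5} = -5 - - \frac{4}{5} = -5 + \frac{4}{5} = - \frac{21}{5} \approx -4.2$)
$Y{\left(z,K \right)} = -11$ ($Y{\left(z,K \right)} = - 5 \cdot 2 \cdot 1 - 1 = \left(-5\right) 2 - 1 = -10 - 1 = -11$)
$164 \cdot 164 Y{\left(3,D \right)} = 164 \cdot 164 \left(-11\right) = 26896 \left(-11\right) = -295856$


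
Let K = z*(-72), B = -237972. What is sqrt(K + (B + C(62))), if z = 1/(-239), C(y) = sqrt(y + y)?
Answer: sqrt(-13593181404 + 114242*sqrt(31))/239 ≈ 487.81*I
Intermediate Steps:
C(y) = sqrt(2)*sqrt(y) (C(y) = sqrt(2*y) = sqrt(2)*sqrt(y))
z = -1/239 ≈ -0.0041841
K = 72/239 (K = -1/239*(-72) = 72/239 ≈ 0.30126)
sqrt(K + (B + C(62))) = sqrt(72/239 + (-237972 + sqrt(2)*sqrt(62))) = sqrt(72/239 + (-237972 + 2*sqrt(31))) = sqrt(-56875236/239 + 2*sqrt(31))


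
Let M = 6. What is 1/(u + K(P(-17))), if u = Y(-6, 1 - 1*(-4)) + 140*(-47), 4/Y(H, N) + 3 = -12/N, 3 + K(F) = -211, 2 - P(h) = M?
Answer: -27/183458 ≈ -0.00014717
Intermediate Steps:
P(h) = -4 (P(h) = 2 - 1*6 = 2 - 6 = -4)
K(F) = -214 (K(F) = -3 - 211 = -214)
Y(H, N) = 4/(-3 - 12/N)
u = -177680/27 (u = -4*(1 - 1*(-4))/(12 + 3*(1 - 1*(-4))) + 140*(-47) = -4*(1 + 4)/(12 + 3*(1 + 4)) - 6580 = -4*5/(12 + 3*5) - 6580 = -4*5/(12 + 15) - 6580 = -4*5/27 - 6580 = -4*5*1/27 - 6580 = -20/27 - 6580 = -177680/27 ≈ -6580.7)
1/(u + K(P(-17))) = 1/(-177680/27 - 214) = 1/(-183458/27) = -27/183458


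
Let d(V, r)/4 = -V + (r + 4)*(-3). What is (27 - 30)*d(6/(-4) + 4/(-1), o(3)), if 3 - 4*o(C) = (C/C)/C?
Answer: 102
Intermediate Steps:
o(C) = ¾ - 1/(4*C) (o(C) = ¾ - C/C/(4*C) = ¾ - 1/(4*C))
d(V, r) = -48 - 12*r - 4*V (d(V, r) = 4*(-V + (r + 4)*(-3)) = 4*(-V + (4 + r)*(-3)) = 4*(-V + (-12 - 3*r)) = 4*(-12 - V - 3*r) = -48 - 12*r - 4*V)
(27 - 30)*d(6/(-4) + 4/(-1), o(3)) = (27 - 30)*(-48 - 3*(-1 + 3*3)/3 - 4*(6/(-4) + 4/(-1))) = -3*(-48 - 3*(-1 + 9)/3 - 4*(6*(-¼) + 4*(-1))) = -3*(-48 - 3*8/3 - 4*(-3/2 - 4)) = -3*(-48 - 12*⅔ - 4*(-11/2)) = -3*(-48 - 8 + 22) = -3*(-34) = 102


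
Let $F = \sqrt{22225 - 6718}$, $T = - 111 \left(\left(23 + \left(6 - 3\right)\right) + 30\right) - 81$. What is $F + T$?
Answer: $-6297 + 3 \sqrt{1723} \approx -6172.5$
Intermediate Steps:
$T = -6297$ ($T = - 111 \left(\left(23 + \left(6 - 3\right)\right) + 30\right) - 81 = - 111 \left(\left(23 + 3\right) + 30\right) - 81 = - 111 \left(26 + 30\right) - 81 = \left(-111\right) 56 - 81 = -6216 - 81 = -6297$)
$F = 3 \sqrt{1723}$ ($F = \sqrt{15507} = 3 \sqrt{1723} \approx 124.53$)
$F + T = 3 \sqrt{1723} - 6297 = -6297 + 3 \sqrt{1723}$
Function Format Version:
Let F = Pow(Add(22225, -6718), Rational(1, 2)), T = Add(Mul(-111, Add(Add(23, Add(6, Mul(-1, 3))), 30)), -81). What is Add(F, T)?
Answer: Add(-6297, Mul(3, Pow(1723, Rational(1, 2)))) ≈ -6172.5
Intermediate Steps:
T = -6297 (T = Add(Mul(-111, Add(Add(23, Add(6, -3)), 30)), -81) = Add(Mul(-111, Add(Add(23, 3), 30)), -81) = Add(Mul(-111, Add(26, 30)), -81) = Add(Mul(-111, 56), -81) = Add(-6216, -81) = -6297)
F = Mul(3, Pow(1723, Rational(1, 2))) (F = Pow(15507, Rational(1, 2)) = Mul(3, Pow(1723, Rational(1, 2))) ≈ 124.53)
Add(F, T) = Add(Mul(3, Pow(1723, Rational(1, 2))), -6297) = Add(-6297, Mul(3, Pow(1723, Rational(1, 2))))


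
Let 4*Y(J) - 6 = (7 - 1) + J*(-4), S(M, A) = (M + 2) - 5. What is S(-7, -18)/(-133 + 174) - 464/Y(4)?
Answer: 19014/41 ≈ 463.76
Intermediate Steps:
S(M, A) = -3 + M (S(M, A) = (2 + M) - 5 = -3 + M)
Y(J) = 3 - J (Y(J) = 3/2 + ((7 - 1) + J*(-4))/4 = 3/2 + (6 - 4*J)/4 = 3/2 + (3/2 - J) = 3 - J)
S(-7, -18)/(-133 + 174) - 464/Y(4) = (-3 - 7)/(-133 + 174) - 464/(3 - 1*4) = -10/41 - 464/(3 - 4) = -10*1/41 - 464/(-1) = -10/41 - 464*(-1) = -10/41 + 464 = 19014/41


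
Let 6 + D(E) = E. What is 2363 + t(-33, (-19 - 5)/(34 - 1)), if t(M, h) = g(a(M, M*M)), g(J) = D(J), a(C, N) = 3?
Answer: 2360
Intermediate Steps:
D(E) = -6 + E
g(J) = -6 + J
t(M, h) = -3 (t(M, h) = -6 + 3 = -3)
2363 + t(-33, (-19 - 5)/(34 - 1)) = 2363 - 3 = 2360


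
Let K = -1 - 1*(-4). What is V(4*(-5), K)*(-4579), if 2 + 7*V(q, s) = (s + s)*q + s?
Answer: 77843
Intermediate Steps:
K = 3 (K = -1 + 4 = 3)
V(q, s) = -2/7 + s/7 + 2*q*s/7 (V(q, s) = -2/7 + ((s + s)*q + s)/7 = -2/7 + ((2*s)*q + s)/7 = -2/7 + (2*q*s + s)/7 = -2/7 + (s + 2*q*s)/7 = -2/7 + (s/7 + 2*q*s/7) = -2/7 + s/7 + 2*q*s/7)
V(4*(-5), K)*(-4579) = (-2/7 + (1/7)*3 + (2/7)*(4*(-5))*3)*(-4579) = (-2/7 + 3/7 + (2/7)*(-20)*3)*(-4579) = (-2/7 + 3/7 - 120/7)*(-4579) = -17*(-4579) = 77843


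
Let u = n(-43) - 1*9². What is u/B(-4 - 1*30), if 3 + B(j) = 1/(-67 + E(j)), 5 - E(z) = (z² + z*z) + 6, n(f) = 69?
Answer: 28560/7141 ≈ 3.9994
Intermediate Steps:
E(z) = -1 - 2*z² (E(z) = 5 - ((z² + z*z) + 6) = 5 - ((z² + z²) + 6) = 5 - (2*z² + 6) = 5 - (6 + 2*z²) = 5 + (-6 - 2*z²) = -1 - 2*z²)
B(j) = -3 + 1/(-68 - 2*j²) (B(j) = -3 + 1/(-67 + (-1 - 2*j²)) = -3 + 1/(-68 - 2*j²))
u = -12 (u = 69 - 1*9² = 69 - 1*81 = 69 - 81 = -12)
u/B(-4 - 1*30) = -12*2*(34 + (-4 - 1*30)²)/(-205 - 6*(-4 - 1*30)²) = -12*2*(34 + (-4 - 30)²)/(-205 - 6*(-4 - 30)²) = -12*2*(34 + (-34)²)/(-205 - 6*(-34)²) = -12*2*(34 + 1156)/(-205 - 6*1156) = -12*2380/(-205 - 6936) = -12/((½)*(1/1190)*(-7141)) = -12/(-7141/2380) = -12*(-2380/7141) = 28560/7141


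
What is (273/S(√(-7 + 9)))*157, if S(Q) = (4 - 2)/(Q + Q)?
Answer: 42861*√2 ≈ 60615.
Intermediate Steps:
S(Q) = 1/Q (S(Q) = 2/((2*Q)) = 2*(1/(2*Q)) = 1/Q)
(273/S(√(-7 + 9)))*157 = (273/(1/(√(-7 + 9))))*157 = (273/(1/(√2)))*157 = (273/((√2/2)))*157 = (273*√2)*157 = 42861*√2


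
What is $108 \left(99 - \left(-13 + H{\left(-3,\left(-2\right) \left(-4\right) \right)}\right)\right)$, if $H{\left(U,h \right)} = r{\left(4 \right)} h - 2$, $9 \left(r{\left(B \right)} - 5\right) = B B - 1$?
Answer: $6552$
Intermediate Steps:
$r{\left(B \right)} = \frac{44}{9} + \frac{B^{2}}{9}$ ($r{\left(B \right)} = 5 + \frac{B B - 1}{9} = 5 + \frac{B^{2} - 1}{9} = 5 + \frac{-1 + B^{2}}{9} = 5 + \left(- \frac{1}{9} + \frac{B^{2}}{9}\right) = \frac{44}{9} + \frac{B^{2}}{9}$)
$H{\left(U,h \right)} = -2 + \frac{20 h}{3}$ ($H{\left(U,h \right)} = \left(\frac{44}{9} + \frac{4^{2}}{9}\right) h - 2 = \left(\frac{44}{9} + \frac{1}{9} \cdot 16\right) h - 2 = \left(\frac{44}{9} + \frac{16}{9}\right) h - 2 = \frac{20 h}{3} - 2 = -2 + \frac{20 h}{3}$)
$108 \left(99 - \left(-13 + H{\left(-3,\left(-2\right) \left(-4\right) \right)}\right)\right) = 108 \left(99 + \left(13 - \left(-2 + \frac{20 \left(\left(-2\right) \left(-4\right)\right)}{3}\right)\right)\right) = 108 \left(99 + \left(13 - \left(-2 + \frac{20}{3} \cdot 8\right)\right)\right) = 108 \left(99 + \left(13 - \left(-2 + \frac{160}{3}\right)\right)\right) = 108 \left(99 + \left(13 - \frac{154}{3}\right)\right) = 108 \left(99 - \frac{115}{3}\right) = 108 \cdot \frac{182}{3} = 6552$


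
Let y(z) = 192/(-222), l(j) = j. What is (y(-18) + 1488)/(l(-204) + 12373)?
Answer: 55024/450253 ≈ 0.12221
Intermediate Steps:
y(z) = -32/37 (y(z) = 192*(-1/222) = -32/37)
(y(-18) + 1488)/(l(-204) + 12373) = (-32/37 + 1488)/(-204 + 12373) = (55024/37)/12169 = (55024/37)*(1/12169) = 55024/450253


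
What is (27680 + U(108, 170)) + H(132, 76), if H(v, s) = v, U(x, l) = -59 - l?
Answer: 27583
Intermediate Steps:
(27680 + U(108, 170)) + H(132, 76) = (27680 + (-59 - 1*170)) + 132 = (27680 + (-59 - 170)) + 132 = (27680 - 229) + 132 = 27451 + 132 = 27583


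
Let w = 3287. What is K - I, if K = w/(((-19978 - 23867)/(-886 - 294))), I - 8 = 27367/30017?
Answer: 20939413637/263219073 ≈ 79.551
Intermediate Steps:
I = 267503/30017 (I = 8 + 27367/30017 = 267503/30017 ≈ 8.9117)
K = 775732/8769 (K = 3287/(((-19978 - 23867)/(-886 - 294))) = 3287/((-43845/(-1180))) = 3287/((-43845*(-1/1180))) = 3287/(8769/236) = 3287*(236/8769) = 775732/8769 ≈ 88.463)
K - I = 775732/8769 - 1*267503/30017 = 775732/8769 - 267503/30017 = 20939413637/263219073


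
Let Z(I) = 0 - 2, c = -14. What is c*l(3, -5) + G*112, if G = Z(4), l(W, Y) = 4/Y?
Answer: -1064/5 ≈ -212.80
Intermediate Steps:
Z(I) = -2
G = -2
c*l(3, -5) + G*112 = -56/(-5) - 2*112 = -56*(-1)/5 - 224 = -14*(-⅘) - 224 = 56/5 - 224 = -1064/5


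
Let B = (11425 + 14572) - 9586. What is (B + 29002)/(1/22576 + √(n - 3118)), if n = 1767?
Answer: 1025243888/688571973377 - 23145906015488*I*√1351/688571973377 ≈ 0.0014889 - 1235.5*I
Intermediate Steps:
B = 16411 (B = 25997 - 9586 = 16411)
(B + 29002)/(1/22576 + √(n - 3118)) = (16411 + 29002)/(1/22576 + √(1767 - 3118)) = 45413/(1/22576 + √(-1351)) = 45413/(1/22576 + I*√1351)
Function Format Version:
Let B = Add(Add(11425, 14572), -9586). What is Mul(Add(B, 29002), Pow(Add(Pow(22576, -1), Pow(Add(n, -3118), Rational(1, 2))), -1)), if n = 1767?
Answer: Add(Rational(1025243888, 688571973377), Mul(Rational(-23145906015488, 688571973377), I, Pow(1351, Rational(1, 2)))) ≈ Add(0.0014889, Mul(-1235.5, I))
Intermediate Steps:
B = 16411 (B = Add(25997, -9586) = 16411)
Mul(Add(B, 29002), Pow(Add(Pow(22576, -1), Pow(Add(n, -3118), Rational(1, 2))), -1)) = Mul(Add(16411, 29002), Pow(Add(Pow(22576, -1), Pow(Add(1767, -3118), Rational(1, 2))), -1)) = Mul(45413, Pow(Add(Rational(1, 22576), Pow(-1351, Rational(1, 2))), -1)) = Mul(45413, Pow(Add(Rational(1, 22576), Mul(I, Pow(1351, Rational(1, 2)))), -1))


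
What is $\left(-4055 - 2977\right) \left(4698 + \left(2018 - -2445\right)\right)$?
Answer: $-64420152$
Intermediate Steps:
$\left(-4055 - 2977\right) \left(4698 + \left(2018 - -2445\right)\right) = - 7032 \left(4698 + \left(2018 + 2445\right)\right) = - 7032 \left(4698 + 4463\right) = \left(-7032\right) 9161 = -64420152$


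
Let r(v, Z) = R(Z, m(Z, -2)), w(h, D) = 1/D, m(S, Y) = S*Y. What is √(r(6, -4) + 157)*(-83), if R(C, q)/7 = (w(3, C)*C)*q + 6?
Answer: -83*√255 ≈ -1325.4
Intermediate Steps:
R(C, q) = 42 + 7*q (R(C, q) = 7*((C/C)*q + 6) = 7*(1*q + 6) = 7*(q + 6) = 7*(6 + q) = 42 + 7*q)
r(v, Z) = 42 - 14*Z (r(v, Z) = 42 + 7*(Z*(-2)) = 42 + 7*(-2*Z) = 42 - 14*Z)
√(r(6, -4) + 157)*(-83) = √((42 - 14*(-4)) + 157)*(-83) = √((42 + 56) + 157)*(-83) = √(98 + 157)*(-83) = √255*(-83) = -83*√255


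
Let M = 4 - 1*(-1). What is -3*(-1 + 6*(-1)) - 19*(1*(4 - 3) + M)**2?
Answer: -663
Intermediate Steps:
M = 5 (M = 4 + 1 = 5)
-3*(-1 + 6*(-1)) - 19*(1*(4 - 3) + M)**2 = -3*(-1 + 6*(-1)) - 19*(1*(4 - 3) + 5)**2 = -3*(-1 - 6) - 19*(1*1 + 5)**2 = -3*(-7) - 19*(1 + 5)**2 = 21 - 19*6**2 = 21 - 19*36 = 21 - 684 = -663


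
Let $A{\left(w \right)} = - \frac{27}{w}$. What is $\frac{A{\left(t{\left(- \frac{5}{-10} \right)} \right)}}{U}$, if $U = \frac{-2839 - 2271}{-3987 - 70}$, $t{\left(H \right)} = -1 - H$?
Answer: $\frac{36513}{2555} \approx 14.291$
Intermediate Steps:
$U = \frac{5110}{4057}$ ($U = - \frac{5110}{-4057} = \left(-5110\right) \left(- \frac{1}{4057}\right) = \frac{5110}{4057} \approx 1.2596$)
$\frac{A{\left(t{\left(- \frac{5}{-10} \right)} \right)}}{U} = \frac{\left(-27\right) \frac{1}{-1 - - \frac{5}{-10}}}{\frac{5110}{4057}} = - \frac{27}{-1 - \left(-5\right) \left(- \frac{1}{10}\right)} \frac{4057}{5110} = - \frac{27}{-1 - \frac{1}{2}} \cdot \frac{4057}{5110} = - \frac{27}{- \frac{3}{2}} \cdot \frac{4057}{5110} = \left(-27\right) \left(- \frac{2}{3}\right) \frac{4057}{5110} = 18 \cdot \frac{4057}{5110} = \frac{36513}{2555}$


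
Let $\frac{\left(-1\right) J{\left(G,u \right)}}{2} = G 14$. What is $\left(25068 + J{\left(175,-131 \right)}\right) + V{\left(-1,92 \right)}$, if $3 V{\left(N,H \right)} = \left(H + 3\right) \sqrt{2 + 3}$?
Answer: $20168 + \frac{95 \sqrt{5}}{3} \approx 20239.0$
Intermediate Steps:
$J{\left(G,u \right)} = - 28 G$ ($J{\left(G,u \right)} = - 2 G 14 = - 2 \cdot 14 G = - 28 G$)
$V{\left(N,H \right)} = \frac{\sqrt{5} \left(3 + H\right)}{3}$ ($V{\left(N,H \right)} = \frac{\left(H + 3\right) \sqrt{2 + 3}}{3} = \frac{\left(3 + H\right) \sqrt{5}}{3} = \frac{\sqrt{5} \left(3 + H\right)}{3}$)
$\left(25068 + J{\left(175,-131 \right)}\right) + V{\left(-1,92 \right)} = \left(25068 - 4900\right) + \frac{\sqrt{5} \left(3 + 92\right)}{3} = \left(25068 - 4900\right) + \frac{1}{3} \sqrt{5} \cdot 95 = 20168 + \frac{95 \sqrt{5}}{3}$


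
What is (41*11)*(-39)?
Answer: -17589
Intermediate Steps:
(41*11)*(-39) = 451*(-39) = -17589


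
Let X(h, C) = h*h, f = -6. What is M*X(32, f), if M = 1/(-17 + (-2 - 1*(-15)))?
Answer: -256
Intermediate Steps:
X(h, C) = h²
M = -¼ (M = 1/(-17 + (-2 + 15)) = 1/(-17 + 13) = 1/(-4) = -¼ ≈ -0.25000)
M*X(32, f) = -¼*32² = -¼*1024 = -256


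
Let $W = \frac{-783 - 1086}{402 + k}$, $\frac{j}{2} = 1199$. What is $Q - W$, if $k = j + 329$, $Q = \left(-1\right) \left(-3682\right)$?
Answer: $\frac{548707}{149} \approx 3682.6$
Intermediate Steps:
$j = 2398$ ($j = 2 \cdot 1199 = 2398$)
$Q = 3682$
$k = 2727$ ($k = 2398 + 329 = 2727$)
$W = - \frac{89}{149}$ ($W = \frac{-783 - 1086}{402 + 2727} = - \frac{1869}{3129} = \left(-1869\right) \frac{1}{3129} = - \frac{89}{149} \approx -0.59732$)
$Q - W = 3682 - - \frac{89}{149} = 3682 + \frac{89}{149} = \frac{548707}{149}$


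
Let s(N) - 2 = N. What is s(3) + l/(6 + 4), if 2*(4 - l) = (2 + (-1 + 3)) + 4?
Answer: 5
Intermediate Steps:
s(N) = 2 + N
l = 0 (l = 4 - ((2 + (-1 + 3)) + 4)/2 = 4 - ((2 + 2) + 4)/2 = 4 - (4 + 4)/2 = 4 - 1/2*8 = 4 - 4 = 0)
s(3) + l/(6 + 4) = (2 + 3) + 0/(6 + 4) = 5 + 0/10 = 5 + (1/10)*0 = 5 + 0 = 5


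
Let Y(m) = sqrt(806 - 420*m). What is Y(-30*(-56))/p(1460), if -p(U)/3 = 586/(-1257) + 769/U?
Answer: -611740*I*sqrt(704794)/111073 ≈ -4623.7*I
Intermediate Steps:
p(U) = 586/419 - 2307/U (p(U) = -3*(586/(-1257) + 769/U) = -3*(586*(-1/1257) + 769/U) = -3*(-586/1257 + 769/U) = 586/419 - 2307/U)
Y(-30*(-56))/p(1460) = sqrt(806 - (-12600)*(-56))/(586/419 - 2307/1460) = sqrt(806 - 420*1680)/(586/419 - 2307*1/1460) = sqrt(806 - 705600)/(586/419 - 2307/1460) = sqrt(-704794)/(-111073/611740) = (I*sqrt(704794))*(-611740/111073) = -611740*I*sqrt(704794)/111073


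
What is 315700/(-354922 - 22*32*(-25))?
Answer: -157850/168661 ≈ -0.93590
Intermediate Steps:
315700/(-354922 - 22*32*(-25)) = 315700/(-354922 - 704*(-25)) = 315700/(-354922 - 1*(-17600)) = 315700/(-354922 + 17600) = 315700/(-337322) = 315700*(-1/337322) = -157850/168661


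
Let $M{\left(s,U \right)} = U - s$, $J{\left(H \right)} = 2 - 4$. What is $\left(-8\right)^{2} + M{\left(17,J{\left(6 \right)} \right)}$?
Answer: $45$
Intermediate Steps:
$J{\left(H \right)} = -2$ ($J{\left(H \right)} = 2 - 4 = -2$)
$\left(-8\right)^{2} + M{\left(17,J{\left(6 \right)} \right)} = \left(-8\right)^{2} - 19 = 64 - 19 = 45$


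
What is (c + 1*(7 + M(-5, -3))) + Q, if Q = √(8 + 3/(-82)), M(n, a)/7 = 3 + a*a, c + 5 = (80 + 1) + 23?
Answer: 190 + √53546/82 ≈ 192.82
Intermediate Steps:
c = 99 (c = -5 + ((80 + 1) + 23) = -5 + (81 + 23) = -5 + 104 = 99)
M(n, a) = 21 + 7*a² (M(n, a) = 7*(3 + a*a) = 7*(3 + a²) = 21 + 7*a²)
Q = √53546/82 (Q = √(8 + 3*(-1/82)) = √(8 - 3/82) = √(653/82) = √53546/82 ≈ 2.8220)
(c + 1*(7 + M(-5, -3))) + Q = (99 + 1*(7 + (21 + 7*(-3)²))) + √53546/82 = (99 + 1*(7 + (21 + 7*9))) + √53546/82 = (99 + 1*(7 + (21 + 63))) + √53546/82 = (99 + 1*(7 + 84)) + √53546/82 = (99 + 1*91) + √53546/82 = (99 + 91) + √53546/82 = 190 + √53546/82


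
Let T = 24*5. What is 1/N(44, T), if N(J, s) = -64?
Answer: -1/64 ≈ -0.015625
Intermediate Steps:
T = 120
1/N(44, T) = 1/(-64) = -1/64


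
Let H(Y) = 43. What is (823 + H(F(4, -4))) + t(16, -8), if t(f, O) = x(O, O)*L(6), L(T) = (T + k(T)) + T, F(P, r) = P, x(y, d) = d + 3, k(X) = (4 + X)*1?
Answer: 756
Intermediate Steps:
k(X) = 4 + X
x(y, d) = 3 + d
L(T) = 4 + 3*T (L(T) = (T + (4 + T)) + T = (4 + 2*T) + T = 4 + 3*T)
t(f, O) = 66 + 22*O (t(f, O) = (3 + O)*(4 + 3*6) = (3 + O)*(4 + 18) = (3 + O)*22 = 66 + 22*O)
(823 + H(F(4, -4))) + t(16, -8) = (823 + 43) + (66 + 22*(-8)) = 866 + (66 - 176) = 866 - 110 = 756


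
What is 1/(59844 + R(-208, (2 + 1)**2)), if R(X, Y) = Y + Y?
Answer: 1/59862 ≈ 1.6705e-5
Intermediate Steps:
R(X, Y) = 2*Y
1/(59844 + R(-208, (2 + 1)**2)) = 1/(59844 + 2*(2 + 1)**2) = 1/(59844 + 2*3**2) = 1/(59844 + 2*9) = 1/(59844 + 18) = 1/59862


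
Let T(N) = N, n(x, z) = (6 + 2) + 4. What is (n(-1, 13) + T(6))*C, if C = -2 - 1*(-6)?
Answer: 72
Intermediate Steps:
n(x, z) = 12 (n(x, z) = 8 + 4 = 12)
C = 4 (C = -2 + 6 = 4)
(n(-1, 13) + T(6))*C = (12 + 6)*4 = 18*4 = 72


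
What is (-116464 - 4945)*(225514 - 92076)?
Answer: -16200574142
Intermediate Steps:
(-116464 - 4945)*(225514 - 92076) = -121409*133438 = -16200574142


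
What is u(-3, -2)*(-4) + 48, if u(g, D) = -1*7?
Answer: 76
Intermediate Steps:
u(g, D) = -7
u(-3, -2)*(-4) + 48 = -7*(-4) + 48 = 28 + 48 = 76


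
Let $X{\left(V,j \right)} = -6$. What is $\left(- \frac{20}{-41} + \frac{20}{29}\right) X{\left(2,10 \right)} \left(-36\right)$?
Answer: $\frac{302400}{1189} \approx 254.33$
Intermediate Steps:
$\left(- \frac{20}{-41} + \frac{20}{29}\right) X{\left(2,10 \right)} \left(-36\right) = \left(- \frac{20}{-41} + \frac{20}{29}\right) \left(-6\right) \left(-36\right) = \left(\left(-20\right) \left(- \frac{1}{41}\right) + 20 \cdot \frac{1}{29}\right) \left(-6\right) \left(-36\right) = \left(\frac{20}{41} + \frac{20}{29}\right) \left(-6\right) \left(-36\right) = \frac{1400}{1189} \left(-6\right) \left(-36\right) = \left(- \frac{8400}{1189}\right) \left(-36\right) = \frac{302400}{1189}$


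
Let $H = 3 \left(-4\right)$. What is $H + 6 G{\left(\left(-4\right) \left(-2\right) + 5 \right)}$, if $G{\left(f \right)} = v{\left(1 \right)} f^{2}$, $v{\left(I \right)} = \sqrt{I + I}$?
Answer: $-12 + 1014 \sqrt{2} \approx 1422.0$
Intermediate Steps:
$v{\left(I \right)} = \sqrt{2} \sqrt{I}$ ($v{\left(I \right)} = \sqrt{2 I} = \sqrt{2} \sqrt{I}$)
$H = -12$
$G{\left(f \right)} = \sqrt{2} f^{2}$ ($G{\left(f \right)} = \sqrt{2} \sqrt{1} f^{2} = \sqrt{2} \cdot 1 f^{2} = \sqrt{2} f^{2}$)
$H + 6 G{\left(\left(-4\right) \left(-2\right) + 5 \right)} = -12 + 6 \sqrt{2} \left(\left(-4\right) \left(-2\right) + 5\right)^{2} = -12 + 6 \sqrt{2} \left(8 + 5\right)^{2} = -12 + 6 \sqrt{2} \cdot 13^{2} = -12 + 6 \sqrt{2} \cdot 169 = -12 + 6 \cdot 169 \sqrt{2} = -12 + 1014 \sqrt{2}$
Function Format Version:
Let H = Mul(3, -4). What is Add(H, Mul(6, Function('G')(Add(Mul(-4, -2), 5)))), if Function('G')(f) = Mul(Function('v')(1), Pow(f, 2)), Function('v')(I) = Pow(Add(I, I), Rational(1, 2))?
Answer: Add(-12, Mul(1014, Pow(2, Rational(1, 2)))) ≈ 1422.0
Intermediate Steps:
Function('v')(I) = Mul(Pow(2, Rational(1, 2)), Pow(I, Rational(1, 2))) (Function('v')(I) = Pow(Mul(2, I), Rational(1, 2)) = Mul(Pow(2, Rational(1, 2)), Pow(I, Rational(1, 2))))
H = -12
Function('G')(f) = Mul(Pow(2, Rational(1, 2)), Pow(f, 2)) (Function('G')(f) = Mul(Mul(Pow(2, Rational(1, 2)), Pow(1, Rational(1, 2))), Pow(f, 2)) = Mul(Mul(Pow(2, Rational(1, 2)), 1), Pow(f, 2)) = Mul(Pow(2, Rational(1, 2)), Pow(f, 2)))
Add(H, Mul(6, Function('G')(Add(Mul(-4, -2), 5)))) = Add(-12, Mul(6, Mul(Pow(2, Rational(1, 2)), Pow(Add(Mul(-4, -2), 5), 2)))) = Add(-12, Mul(6, Mul(Pow(2, Rational(1, 2)), Pow(Add(8, 5), 2)))) = Add(-12, Mul(6, Mul(Pow(2, Rational(1, 2)), Pow(13, 2)))) = Add(-12, Mul(6, Mul(Pow(2, Rational(1, 2)), 169))) = Add(-12, Mul(6, Mul(169, Pow(2, Rational(1, 2))))) = Add(-12, Mul(1014, Pow(2, Rational(1, 2))))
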